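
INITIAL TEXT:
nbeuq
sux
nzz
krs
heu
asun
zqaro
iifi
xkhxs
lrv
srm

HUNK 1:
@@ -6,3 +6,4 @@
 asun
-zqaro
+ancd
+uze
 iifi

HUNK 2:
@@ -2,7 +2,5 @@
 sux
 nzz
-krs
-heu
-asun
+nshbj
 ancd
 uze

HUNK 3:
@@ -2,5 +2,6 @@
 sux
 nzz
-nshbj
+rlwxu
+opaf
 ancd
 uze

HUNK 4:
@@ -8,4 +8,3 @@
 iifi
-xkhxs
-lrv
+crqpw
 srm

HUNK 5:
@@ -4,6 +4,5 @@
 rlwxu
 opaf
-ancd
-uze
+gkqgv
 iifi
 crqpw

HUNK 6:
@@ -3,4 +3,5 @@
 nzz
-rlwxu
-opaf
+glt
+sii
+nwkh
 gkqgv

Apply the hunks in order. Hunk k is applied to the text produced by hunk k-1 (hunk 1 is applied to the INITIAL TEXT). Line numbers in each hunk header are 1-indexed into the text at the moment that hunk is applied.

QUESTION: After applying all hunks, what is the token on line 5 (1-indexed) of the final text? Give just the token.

Hunk 1: at line 6 remove [zqaro] add [ancd,uze] -> 12 lines: nbeuq sux nzz krs heu asun ancd uze iifi xkhxs lrv srm
Hunk 2: at line 2 remove [krs,heu,asun] add [nshbj] -> 10 lines: nbeuq sux nzz nshbj ancd uze iifi xkhxs lrv srm
Hunk 3: at line 2 remove [nshbj] add [rlwxu,opaf] -> 11 lines: nbeuq sux nzz rlwxu opaf ancd uze iifi xkhxs lrv srm
Hunk 4: at line 8 remove [xkhxs,lrv] add [crqpw] -> 10 lines: nbeuq sux nzz rlwxu opaf ancd uze iifi crqpw srm
Hunk 5: at line 4 remove [ancd,uze] add [gkqgv] -> 9 lines: nbeuq sux nzz rlwxu opaf gkqgv iifi crqpw srm
Hunk 6: at line 3 remove [rlwxu,opaf] add [glt,sii,nwkh] -> 10 lines: nbeuq sux nzz glt sii nwkh gkqgv iifi crqpw srm
Final line 5: sii

Answer: sii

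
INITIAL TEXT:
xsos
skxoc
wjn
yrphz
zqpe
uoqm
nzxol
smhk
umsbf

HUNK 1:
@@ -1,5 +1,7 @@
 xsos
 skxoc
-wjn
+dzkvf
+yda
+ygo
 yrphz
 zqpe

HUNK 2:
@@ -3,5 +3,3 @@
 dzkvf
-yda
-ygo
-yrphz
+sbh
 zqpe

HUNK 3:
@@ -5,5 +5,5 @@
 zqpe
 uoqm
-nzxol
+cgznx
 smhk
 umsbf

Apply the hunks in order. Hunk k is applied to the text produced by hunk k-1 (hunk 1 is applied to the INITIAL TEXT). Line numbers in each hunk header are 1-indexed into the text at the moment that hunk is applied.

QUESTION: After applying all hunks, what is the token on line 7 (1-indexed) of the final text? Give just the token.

Hunk 1: at line 1 remove [wjn] add [dzkvf,yda,ygo] -> 11 lines: xsos skxoc dzkvf yda ygo yrphz zqpe uoqm nzxol smhk umsbf
Hunk 2: at line 3 remove [yda,ygo,yrphz] add [sbh] -> 9 lines: xsos skxoc dzkvf sbh zqpe uoqm nzxol smhk umsbf
Hunk 3: at line 5 remove [nzxol] add [cgznx] -> 9 lines: xsos skxoc dzkvf sbh zqpe uoqm cgznx smhk umsbf
Final line 7: cgznx

Answer: cgznx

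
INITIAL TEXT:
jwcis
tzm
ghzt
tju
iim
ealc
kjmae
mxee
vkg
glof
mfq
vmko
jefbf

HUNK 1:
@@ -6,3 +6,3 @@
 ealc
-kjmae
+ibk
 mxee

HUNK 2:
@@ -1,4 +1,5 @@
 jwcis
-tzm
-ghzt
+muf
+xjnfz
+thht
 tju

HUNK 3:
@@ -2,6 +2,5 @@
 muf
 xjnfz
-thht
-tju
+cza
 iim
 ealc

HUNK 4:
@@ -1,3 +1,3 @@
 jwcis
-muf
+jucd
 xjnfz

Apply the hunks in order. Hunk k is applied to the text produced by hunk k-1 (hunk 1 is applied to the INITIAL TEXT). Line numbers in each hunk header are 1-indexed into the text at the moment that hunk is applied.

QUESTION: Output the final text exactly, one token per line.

Hunk 1: at line 6 remove [kjmae] add [ibk] -> 13 lines: jwcis tzm ghzt tju iim ealc ibk mxee vkg glof mfq vmko jefbf
Hunk 2: at line 1 remove [tzm,ghzt] add [muf,xjnfz,thht] -> 14 lines: jwcis muf xjnfz thht tju iim ealc ibk mxee vkg glof mfq vmko jefbf
Hunk 3: at line 2 remove [thht,tju] add [cza] -> 13 lines: jwcis muf xjnfz cza iim ealc ibk mxee vkg glof mfq vmko jefbf
Hunk 4: at line 1 remove [muf] add [jucd] -> 13 lines: jwcis jucd xjnfz cza iim ealc ibk mxee vkg glof mfq vmko jefbf

Answer: jwcis
jucd
xjnfz
cza
iim
ealc
ibk
mxee
vkg
glof
mfq
vmko
jefbf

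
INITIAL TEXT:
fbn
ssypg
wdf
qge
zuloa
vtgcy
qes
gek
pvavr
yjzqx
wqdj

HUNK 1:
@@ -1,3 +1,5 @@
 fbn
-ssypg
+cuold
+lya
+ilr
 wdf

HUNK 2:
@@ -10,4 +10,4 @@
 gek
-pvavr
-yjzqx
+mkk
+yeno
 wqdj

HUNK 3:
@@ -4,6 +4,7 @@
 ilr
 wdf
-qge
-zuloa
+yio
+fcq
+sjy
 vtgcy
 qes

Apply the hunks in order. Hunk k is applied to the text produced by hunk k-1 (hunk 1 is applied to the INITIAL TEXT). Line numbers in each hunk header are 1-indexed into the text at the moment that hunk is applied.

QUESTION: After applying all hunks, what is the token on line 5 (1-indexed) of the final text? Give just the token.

Answer: wdf

Derivation:
Hunk 1: at line 1 remove [ssypg] add [cuold,lya,ilr] -> 13 lines: fbn cuold lya ilr wdf qge zuloa vtgcy qes gek pvavr yjzqx wqdj
Hunk 2: at line 10 remove [pvavr,yjzqx] add [mkk,yeno] -> 13 lines: fbn cuold lya ilr wdf qge zuloa vtgcy qes gek mkk yeno wqdj
Hunk 3: at line 4 remove [qge,zuloa] add [yio,fcq,sjy] -> 14 lines: fbn cuold lya ilr wdf yio fcq sjy vtgcy qes gek mkk yeno wqdj
Final line 5: wdf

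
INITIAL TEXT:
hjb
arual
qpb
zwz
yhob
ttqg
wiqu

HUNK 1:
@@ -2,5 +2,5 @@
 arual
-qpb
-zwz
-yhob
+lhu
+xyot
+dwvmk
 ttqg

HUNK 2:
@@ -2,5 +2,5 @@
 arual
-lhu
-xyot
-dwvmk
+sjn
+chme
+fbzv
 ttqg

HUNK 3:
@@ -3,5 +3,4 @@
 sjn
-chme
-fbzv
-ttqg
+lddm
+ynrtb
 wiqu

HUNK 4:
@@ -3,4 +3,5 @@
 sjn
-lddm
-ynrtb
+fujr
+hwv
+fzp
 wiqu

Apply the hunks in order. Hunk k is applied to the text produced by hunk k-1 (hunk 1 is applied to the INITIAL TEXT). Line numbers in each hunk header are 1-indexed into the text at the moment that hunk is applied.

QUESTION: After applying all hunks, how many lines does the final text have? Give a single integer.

Answer: 7

Derivation:
Hunk 1: at line 2 remove [qpb,zwz,yhob] add [lhu,xyot,dwvmk] -> 7 lines: hjb arual lhu xyot dwvmk ttqg wiqu
Hunk 2: at line 2 remove [lhu,xyot,dwvmk] add [sjn,chme,fbzv] -> 7 lines: hjb arual sjn chme fbzv ttqg wiqu
Hunk 3: at line 3 remove [chme,fbzv,ttqg] add [lddm,ynrtb] -> 6 lines: hjb arual sjn lddm ynrtb wiqu
Hunk 4: at line 3 remove [lddm,ynrtb] add [fujr,hwv,fzp] -> 7 lines: hjb arual sjn fujr hwv fzp wiqu
Final line count: 7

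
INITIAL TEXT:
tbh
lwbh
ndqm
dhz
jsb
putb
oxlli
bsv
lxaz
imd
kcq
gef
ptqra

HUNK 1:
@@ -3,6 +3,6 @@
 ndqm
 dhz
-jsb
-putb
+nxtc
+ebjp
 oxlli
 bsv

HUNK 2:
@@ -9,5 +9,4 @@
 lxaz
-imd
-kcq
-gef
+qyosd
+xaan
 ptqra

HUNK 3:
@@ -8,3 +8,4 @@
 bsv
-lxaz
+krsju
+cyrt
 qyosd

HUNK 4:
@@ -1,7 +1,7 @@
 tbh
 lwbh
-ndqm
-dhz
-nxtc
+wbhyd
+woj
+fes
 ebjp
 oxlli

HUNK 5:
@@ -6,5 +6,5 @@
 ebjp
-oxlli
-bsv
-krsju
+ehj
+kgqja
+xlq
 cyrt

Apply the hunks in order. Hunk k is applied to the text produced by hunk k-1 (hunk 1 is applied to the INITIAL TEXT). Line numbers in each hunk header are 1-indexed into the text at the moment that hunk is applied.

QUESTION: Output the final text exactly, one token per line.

Hunk 1: at line 3 remove [jsb,putb] add [nxtc,ebjp] -> 13 lines: tbh lwbh ndqm dhz nxtc ebjp oxlli bsv lxaz imd kcq gef ptqra
Hunk 2: at line 9 remove [imd,kcq,gef] add [qyosd,xaan] -> 12 lines: tbh lwbh ndqm dhz nxtc ebjp oxlli bsv lxaz qyosd xaan ptqra
Hunk 3: at line 8 remove [lxaz] add [krsju,cyrt] -> 13 lines: tbh lwbh ndqm dhz nxtc ebjp oxlli bsv krsju cyrt qyosd xaan ptqra
Hunk 4: at line 1 remove [ndqm,dhz,nxtc] add [wbhyd,woj,fes] -> 13 lines: tbh lwbh wbhyd woj fes ebjp oxlli bsv krsju cyrt qyosd xaan ptqra
Hunk 5: at line 6 remove [oxlli,bsv,krsju] add [ehj,kgqja,xlq] -> 13 lines: tbh lwbh wbhyd woj fes ebjp ehj kgqja xlq cyrt qyosd xaan ptqra

Answer: tbh
lwbh
wbhyd
woj
fes
ebjp
ehj
kgqja
xlq
cyrt
qyosd
xaan
ptqra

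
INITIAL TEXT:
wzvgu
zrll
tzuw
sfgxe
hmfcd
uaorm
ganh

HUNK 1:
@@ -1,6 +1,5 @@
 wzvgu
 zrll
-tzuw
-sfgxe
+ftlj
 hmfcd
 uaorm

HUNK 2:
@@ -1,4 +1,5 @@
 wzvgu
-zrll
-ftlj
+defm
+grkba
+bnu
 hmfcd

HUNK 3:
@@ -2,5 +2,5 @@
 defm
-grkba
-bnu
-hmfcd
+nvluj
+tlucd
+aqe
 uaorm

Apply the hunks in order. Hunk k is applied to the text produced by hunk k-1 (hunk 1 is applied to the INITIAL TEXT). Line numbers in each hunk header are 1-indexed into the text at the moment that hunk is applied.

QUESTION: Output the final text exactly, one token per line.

Answer: wzvgu
defm
nvluj
tlucd
aqe
uaorm
ganh

Derivation:
Hunk 1: at line 1 remove [tzuw,sfgxe] add [ftlj] -> 6 lines: wzvgu zrll ftlj hmfcd uaorm ganh
Hunk 2: at line 1 remove [zrll,ftlj] add [defm,grkba,bnu] -> 7 lines: wzvgu defm grkba bnu hmfcd uaorm ganh
Hunk 3: at line 2 remove [grkba,bnu,hmfcd] add [nvluj,tlucd,aqe] -> 7 lines: wzvgu defm nvluj tlucd aqe uaorm ganh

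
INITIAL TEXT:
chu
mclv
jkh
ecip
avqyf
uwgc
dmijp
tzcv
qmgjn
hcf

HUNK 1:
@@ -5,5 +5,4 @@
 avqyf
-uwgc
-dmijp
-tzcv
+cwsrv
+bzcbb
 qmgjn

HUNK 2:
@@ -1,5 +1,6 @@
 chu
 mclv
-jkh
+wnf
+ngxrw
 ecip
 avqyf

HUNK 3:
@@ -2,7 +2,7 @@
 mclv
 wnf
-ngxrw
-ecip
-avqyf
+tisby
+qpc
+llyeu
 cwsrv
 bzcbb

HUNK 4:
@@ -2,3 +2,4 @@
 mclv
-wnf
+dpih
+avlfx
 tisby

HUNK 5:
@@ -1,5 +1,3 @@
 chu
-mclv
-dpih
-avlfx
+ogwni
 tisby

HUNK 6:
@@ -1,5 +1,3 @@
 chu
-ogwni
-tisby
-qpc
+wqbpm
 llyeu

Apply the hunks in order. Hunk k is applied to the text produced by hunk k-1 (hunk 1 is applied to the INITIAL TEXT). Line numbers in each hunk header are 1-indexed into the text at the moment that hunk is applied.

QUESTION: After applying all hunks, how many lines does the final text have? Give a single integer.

Answer: 7

Derivation:
Hunk 1: at line 5 remove [uwgc,dmijp,tzcv] add [cwsrv,bzcbb] -> 9 lines: chu mclv jkh ecip avqyf cwsrv bzcbb qmgjn hcf
Hunk 2: at line 1 remove [jkh] add [wnf,ngxrw] -> 10 lines: chu mclv wnf ngxrw ecip avqyf cwsrv bzcbb qmgjn hcf
Hunk 3: at line 2 remove [ngxrw,ecip,avqyf] add [tisby,qpc,llyeu] -> 10 lines: chu mclv wnf tisby qpc llyeu cwsrv bzcbb qmgjn hcf
Hunk 4: at line 2 remove [wnf] add [dpih,avlfx] -> 11 lines: chu mclv dpih avlfx tisby qpc llyeu cwsrv bzcbb qmgjn hcf
Hunk 5: at line 1 remove [mclv,dpih,avlfx] add [ogwni] -> 9 lines: chu ogwni tisby qpc llyeu cwsrv bzcbb qmgjn hcf
Hunk 6: at line 1 remove [ogwni,tisby,qpc] add [wqbpm] -> 7 lines: chu wqbpm llyeu cwsrv bzcbb qmgjn hcf
Final line count: 7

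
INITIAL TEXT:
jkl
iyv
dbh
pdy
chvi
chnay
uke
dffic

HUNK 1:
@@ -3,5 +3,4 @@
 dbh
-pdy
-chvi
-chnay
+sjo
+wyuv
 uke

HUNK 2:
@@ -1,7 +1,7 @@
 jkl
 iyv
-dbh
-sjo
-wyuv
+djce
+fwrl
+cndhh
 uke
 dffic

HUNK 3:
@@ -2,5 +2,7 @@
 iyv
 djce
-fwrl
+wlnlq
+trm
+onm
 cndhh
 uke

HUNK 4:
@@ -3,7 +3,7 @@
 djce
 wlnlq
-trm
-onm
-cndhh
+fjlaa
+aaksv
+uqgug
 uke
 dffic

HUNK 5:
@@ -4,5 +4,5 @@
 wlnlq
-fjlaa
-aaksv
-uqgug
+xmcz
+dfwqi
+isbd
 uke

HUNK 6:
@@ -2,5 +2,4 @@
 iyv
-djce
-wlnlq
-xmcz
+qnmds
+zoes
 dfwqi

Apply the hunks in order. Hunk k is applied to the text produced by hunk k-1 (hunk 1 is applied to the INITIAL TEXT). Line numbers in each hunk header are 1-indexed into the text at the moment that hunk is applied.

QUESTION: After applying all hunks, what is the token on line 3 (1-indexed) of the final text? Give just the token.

Answer: qnmds

Derivation:
Hunk 1: at line 3 remove [pdy,chvi,chnay] add [sjo,wyuv] -> 7 lines: jkl iyv dbh sjo wyuv uke dffic
Hunk 2: at line 1 remove [dbh,sjo,wyuv] add [djce,fwrl,cndhh] -> 7 lines: jkl iyv djce fwrl cndhh uke dffic
Hunk 3: at line 2 remove [fwrl] add [wlnlq,trm,onm] -> 9 lines: jkl iyv djce wlnlq trm onm cndhh uke dffic
Hunk 4: at line 3 remove [trm,onm,cndhh] add [fjlaa,aaksv,uqgug] -> 9 lines: jkl iyv djce wlnlq fjlaa aaksv uqgug uke dffic
Hunk 5: at line 4 remove [fjlaa,aaksv,uqgug] add [xmcz,dfwqi,isbd] -> 9 lines: jkl iyv djce wlnlq xmcz dfwqi isbd uke dffic
Hunk 6: at line 2 remove [djce,wlnlq,xmcz] add [qnmds,zoes] -> 8 lines: jkl iyv qnmds zoes dfwqi isbd uke dffic
Final line 3: qnmds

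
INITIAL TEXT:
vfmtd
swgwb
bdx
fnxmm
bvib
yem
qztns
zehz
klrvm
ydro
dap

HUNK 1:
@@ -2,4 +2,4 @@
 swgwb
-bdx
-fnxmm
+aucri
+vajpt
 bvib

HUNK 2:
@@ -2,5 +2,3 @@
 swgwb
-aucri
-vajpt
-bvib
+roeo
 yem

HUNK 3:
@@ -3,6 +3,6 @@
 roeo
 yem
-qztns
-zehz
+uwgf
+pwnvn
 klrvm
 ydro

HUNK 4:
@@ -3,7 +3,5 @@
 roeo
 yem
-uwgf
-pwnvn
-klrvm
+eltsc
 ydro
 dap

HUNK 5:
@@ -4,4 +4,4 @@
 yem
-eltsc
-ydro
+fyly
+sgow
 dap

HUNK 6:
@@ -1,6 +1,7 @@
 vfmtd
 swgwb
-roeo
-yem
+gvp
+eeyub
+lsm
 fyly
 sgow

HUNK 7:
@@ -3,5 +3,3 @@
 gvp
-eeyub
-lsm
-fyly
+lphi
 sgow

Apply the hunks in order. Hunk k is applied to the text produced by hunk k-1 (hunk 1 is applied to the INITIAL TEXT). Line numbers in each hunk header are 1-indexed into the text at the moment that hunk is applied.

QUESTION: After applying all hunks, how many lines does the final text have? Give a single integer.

Answer: 6

Derivation:
Hunk 1: at line 2 remove [bdx,fnxmm] add [aucri,vajpt] -> 11 lines: vfmtd swgwb aucri vajpt bvib yem qztns zehz klrvm ydro dap
Hunk 2: at line 2 remove [aucri,vajpt,bvib] add [roeo] -> 9 lines: vfmtd swgwb roeo yem qztns zehz klrvm ydro dap
Hunk 3: at line 3 remove [qztns,zehz] add [uwgf,pwnvn] -> 9 lines: vfmtd swgwb roeo yem uwgf pwnvn klrvm ydro dap
Hunk 4: at line 3 remove [uwgf,pwnvn,klrvm] add [eltsc] -> 7 lines: vfmtd swgwb roeo yem eltsc ydro dap
Hunk 5: at line 4 remove [eltsc,ydro] add [fyly,sgow] -> 7 lines: vfmtd swgwb roeo yem fyly sgow dap
Hunk 6: at line 1 remove [roeo,yem] add [gvp,eeyub,lsm] -> 8 lines: vfmtd swgwb gvp eeyub lsm fyly sgow dap
Hunk 7: at line 3 remove [eeyub,lsm,fyly] add [lphi] -> 6 lines: vfmtd swgwb gvp lphi sgow dap
Final line count: 6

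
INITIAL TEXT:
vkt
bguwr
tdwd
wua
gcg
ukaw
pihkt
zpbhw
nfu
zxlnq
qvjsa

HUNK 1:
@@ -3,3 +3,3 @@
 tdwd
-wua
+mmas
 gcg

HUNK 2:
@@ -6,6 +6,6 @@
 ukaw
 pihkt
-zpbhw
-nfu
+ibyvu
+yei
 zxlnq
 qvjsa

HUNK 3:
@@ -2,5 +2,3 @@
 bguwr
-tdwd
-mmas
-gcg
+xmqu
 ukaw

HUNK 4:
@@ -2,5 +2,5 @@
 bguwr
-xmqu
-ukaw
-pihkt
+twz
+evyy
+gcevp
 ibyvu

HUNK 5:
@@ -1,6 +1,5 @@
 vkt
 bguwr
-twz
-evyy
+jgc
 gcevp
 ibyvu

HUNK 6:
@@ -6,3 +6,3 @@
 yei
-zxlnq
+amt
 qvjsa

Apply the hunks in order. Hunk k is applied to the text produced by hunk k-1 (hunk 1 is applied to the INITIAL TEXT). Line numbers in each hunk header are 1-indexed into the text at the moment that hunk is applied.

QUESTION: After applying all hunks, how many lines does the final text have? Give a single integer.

Hunk 1: at line 3 remove [wua] add [mmas] -> 11 lines: vkt bguwr tdwd mmas gcg ukaw pihkt zpbhw nfu zxlnq qvjsa
Hunk 2: at line 6 remove [zpbhw,nfu] add [ibyvu,yei] -> 11 lines: vkt bguwr tdwd mmas gcg ukaw pihkt ibyvu yei zxlnq qvjsa
Hunk 3: at line 2 remove [tdwd,mmas,gcg] add [xmqu] -> 9 lines: vkt bguwr xmqu ukaw pihkt ibyvu yei zxlnq qvjsa
Hunk 4: at line 2 remove [xmqu,ukaw,pihkt] add [twz,evyy,gcevp] -> 9 lines: vkt bguwr twz evyy gcevp ibyvu yei zxlnq qvjsa
Hunk 5: at line 1 remove [twz,evyy] add [jgc] -> 8 lines: vkt bguwr jgc gcevp ibyvu yei zxlnq qvjsa
Hunk 6: at line 6 remove [zxlnq] add [amt] -> 8 lines: vkt bguwr jgc gcevp ibyvu yei amt qvjsa
Final line count: 8

Answer: 8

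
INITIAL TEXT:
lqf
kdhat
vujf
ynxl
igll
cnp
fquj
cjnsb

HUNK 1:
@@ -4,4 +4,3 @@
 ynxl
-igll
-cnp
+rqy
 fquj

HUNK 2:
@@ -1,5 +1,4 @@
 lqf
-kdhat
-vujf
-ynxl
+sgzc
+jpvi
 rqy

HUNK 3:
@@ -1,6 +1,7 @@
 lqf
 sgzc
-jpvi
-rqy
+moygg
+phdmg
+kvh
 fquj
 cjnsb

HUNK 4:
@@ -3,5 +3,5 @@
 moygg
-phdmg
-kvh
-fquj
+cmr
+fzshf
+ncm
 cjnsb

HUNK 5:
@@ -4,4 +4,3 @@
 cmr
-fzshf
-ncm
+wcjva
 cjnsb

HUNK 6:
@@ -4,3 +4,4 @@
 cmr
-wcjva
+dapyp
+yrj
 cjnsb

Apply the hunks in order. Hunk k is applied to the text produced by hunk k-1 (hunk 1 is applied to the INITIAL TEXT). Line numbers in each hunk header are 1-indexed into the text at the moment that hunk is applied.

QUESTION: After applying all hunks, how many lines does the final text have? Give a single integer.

Answer: 7

Derivation:
Hunk 1: at line 4 remove [igll,cnp] add [rqy] -> 7 lines: lqf kdhat vujf ynxl rqy fquj cjnsb
Hunk 2: at line 1 remove [kdhat,vujf,ynxl] add [sgzc,jpvi] -> 6 lines: lqf sgzc jpvi rqy fquj cjnsb
Hunk 3: at line 1 remove [jpvi,rqy] add [moygg,phdmg,kvh] -> 7 lines: lqf sgzc moygg phdmg kvh fquj cjnsb
Hunk 4: at line 3 remove [phdmg,kvh,fquj] add [cmr,fzshf,ncm] -> 7 lines: lqf sgzc moygg cmr fzshf ncm cjnsb
Hunk 5: at line 4 remove [fzshf,ncm] add [wcjva] -> 6 lines: lqf sgzc moygg cmr wcjva cjnsb
Hunk 6: at line 4 remove [wcjva] add [dapyp,yrj] -> 7 lines: lqf sgzc moygg cmr dapyp yrj cjnsb
Final line count: 7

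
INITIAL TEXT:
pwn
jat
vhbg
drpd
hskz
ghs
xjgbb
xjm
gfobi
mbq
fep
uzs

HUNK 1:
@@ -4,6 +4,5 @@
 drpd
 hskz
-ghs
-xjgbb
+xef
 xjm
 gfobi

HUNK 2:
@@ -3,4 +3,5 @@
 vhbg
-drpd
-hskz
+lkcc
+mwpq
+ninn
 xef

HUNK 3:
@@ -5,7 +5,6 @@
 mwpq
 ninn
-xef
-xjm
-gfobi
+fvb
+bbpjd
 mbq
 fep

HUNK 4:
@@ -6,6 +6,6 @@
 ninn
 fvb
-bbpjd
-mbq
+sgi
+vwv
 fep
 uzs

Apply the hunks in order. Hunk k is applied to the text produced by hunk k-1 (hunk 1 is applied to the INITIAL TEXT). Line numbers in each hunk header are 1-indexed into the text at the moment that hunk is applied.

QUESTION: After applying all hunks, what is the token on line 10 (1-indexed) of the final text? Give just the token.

Hunk 1: at line 4 remove [ghs,xjgbb] add [xef] -> 11 lines: pwn jat vhbg drpd hskz xef xjm gfobi mbq fep uzs
Hunk 2: at line 3 remove [drpd,hskz] add [lkcc,mwpq,ninn] -> 12 lines: pwn jat vhbg lkcc mwpq ninn xef xjm gfobi mbq fep uzs
Hunk 3: at line 5 remove [xef,xjm,gfobi] add [fvb,bbpjd] -> 11 lines: pwn jat vhbg lkcc mwpq ninn fvb bbpjd mbq fep uzs
Hunk 4: at line 6 remove [bbpjd,mbq] add [sgi,vwv] -> 11 lines: pwn jat vhbg lkcc mwpq ninn fvb sgi vwv fep uzs
Final line 10: fep

Answer: fep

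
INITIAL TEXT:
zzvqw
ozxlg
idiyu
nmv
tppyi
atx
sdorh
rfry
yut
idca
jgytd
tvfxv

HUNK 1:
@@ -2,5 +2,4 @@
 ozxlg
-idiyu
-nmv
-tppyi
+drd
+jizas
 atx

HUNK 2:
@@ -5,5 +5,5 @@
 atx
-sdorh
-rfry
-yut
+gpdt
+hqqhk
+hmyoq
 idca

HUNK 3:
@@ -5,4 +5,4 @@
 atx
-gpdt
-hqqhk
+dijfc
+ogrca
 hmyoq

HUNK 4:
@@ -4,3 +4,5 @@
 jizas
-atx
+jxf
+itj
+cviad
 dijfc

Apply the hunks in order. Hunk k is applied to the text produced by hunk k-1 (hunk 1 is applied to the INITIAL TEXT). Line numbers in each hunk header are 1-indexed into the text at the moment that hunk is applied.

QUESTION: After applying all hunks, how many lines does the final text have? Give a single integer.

Answer: 13

Derivation:
Hunk 1: at line 2 remove [idiyu,nmv,tppyi] add [drd,jizas] -> 11 lines: zzvqw ozxlg drd jizas atx sdorh rfry yut idca jgytd tvfxv
Hunk 2: at line 5 remove [sdorh,rfry,yut] add [gpdt,hqqhk,hmyoq] -> 11 lines: zzvqw ozxlg drd jizas atx gpdt hqqhk hmyoq idca jgytd tvfxv
Hunk 3: at line 5 remove [gpdt,hqqhk] add [dijfc,ogrca] -> 11 lines: zzvqw ozxlg drd jizas atx dijfc ogrca hmyoq idca jgytd tvfxv
Hunk 4: at line 4 remove [atx] add [jxf,itj,cviad] -> 13 lines: zzvqw ozxlg drd jizas jxf itj cviad dijfc ogrca hmyoq idca jgytd tvfxv
Final line count: 13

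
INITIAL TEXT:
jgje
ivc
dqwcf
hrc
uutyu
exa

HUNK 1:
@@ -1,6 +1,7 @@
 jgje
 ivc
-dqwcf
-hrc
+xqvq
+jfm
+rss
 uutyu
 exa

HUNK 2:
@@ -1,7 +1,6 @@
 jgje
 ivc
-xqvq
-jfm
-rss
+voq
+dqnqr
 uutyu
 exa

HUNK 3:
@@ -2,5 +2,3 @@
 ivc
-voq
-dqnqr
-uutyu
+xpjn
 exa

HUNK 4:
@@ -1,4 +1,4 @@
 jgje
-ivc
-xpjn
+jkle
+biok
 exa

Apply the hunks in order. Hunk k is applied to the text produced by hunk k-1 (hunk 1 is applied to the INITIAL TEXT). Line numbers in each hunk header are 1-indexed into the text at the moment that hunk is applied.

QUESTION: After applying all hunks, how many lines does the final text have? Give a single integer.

Hunk 1: at line 1 remove [dqwcf,hrc] add [xqvq,jfm,rss] -> 7 lines: jgje ivc xqvq jfm rss uutyu exa
Hunk 2: at line 1 remove [xqvq,jfm,rss] add [voq,dqnqr] -> 6 lines: jgje ivc voq dqnqr uutyu exa
Hunk 3: at line 2 remove [voq,dqnqr,uutyu] add [xpjn] -> 4 lines: jgje ivc xpjn exa
Hunk 4: at line 1 remove [ivc,xpjn] add [jkle,biok] -> 4 lines: jgje jkle biok exa
Final line count: 4

Answer: 4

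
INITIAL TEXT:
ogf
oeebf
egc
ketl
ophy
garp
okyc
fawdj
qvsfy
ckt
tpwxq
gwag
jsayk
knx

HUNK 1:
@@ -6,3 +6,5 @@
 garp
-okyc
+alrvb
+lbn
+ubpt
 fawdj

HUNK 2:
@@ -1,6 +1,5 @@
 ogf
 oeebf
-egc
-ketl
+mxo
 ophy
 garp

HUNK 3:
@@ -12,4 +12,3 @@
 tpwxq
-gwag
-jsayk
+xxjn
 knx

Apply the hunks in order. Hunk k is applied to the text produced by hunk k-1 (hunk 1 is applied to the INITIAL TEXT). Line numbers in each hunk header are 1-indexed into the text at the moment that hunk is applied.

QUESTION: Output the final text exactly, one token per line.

Hunk 1: at line 6 remove [okyc] add [alrvb,lbn,ubpt] -> 16 lines: ogf oeebf egc ketl ophy garp alrvb lbn ubpt fawdj qvsfy ckt tpwxq gwag jsayk knx
Hunk 2: at line 1 remove [egc,ketl] add [mxo] -> 15 lines: ogf oeebf mxo ophy garp alrvb lbn ubpt fawdj qvsfy ckt tpwxq gwag jsayk knx
Hunk 3: at line 12 remove [gwag,jsayk] add [xxjn] -> 14 lines: ogf oeebf mxo ophy garp alrvb lbn ubpt fawdj qvsfy ckt tpwxq xxjn knx

Answer: ogf
oeebf
mxo
ophy
garp
alrvb
lbn
ubpt
fawdj
qvsfy
ckt
tpwxq
xxjn
knx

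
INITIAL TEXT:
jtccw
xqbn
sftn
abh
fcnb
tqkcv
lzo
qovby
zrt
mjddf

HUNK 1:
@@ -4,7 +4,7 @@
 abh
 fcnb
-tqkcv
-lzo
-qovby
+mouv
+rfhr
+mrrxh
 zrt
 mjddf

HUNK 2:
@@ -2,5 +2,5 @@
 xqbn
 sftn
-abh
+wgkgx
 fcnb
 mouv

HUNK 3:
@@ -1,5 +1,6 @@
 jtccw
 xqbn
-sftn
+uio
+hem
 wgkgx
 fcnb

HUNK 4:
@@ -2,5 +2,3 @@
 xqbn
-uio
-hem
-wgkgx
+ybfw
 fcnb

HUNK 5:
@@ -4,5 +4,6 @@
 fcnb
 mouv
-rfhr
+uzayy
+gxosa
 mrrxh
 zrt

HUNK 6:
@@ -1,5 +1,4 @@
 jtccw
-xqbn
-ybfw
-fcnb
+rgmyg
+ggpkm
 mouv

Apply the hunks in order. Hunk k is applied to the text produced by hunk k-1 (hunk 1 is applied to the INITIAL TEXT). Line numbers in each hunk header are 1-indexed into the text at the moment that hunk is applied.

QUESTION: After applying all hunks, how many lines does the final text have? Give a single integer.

Hunk 1: at line 4 remove [tqkcv,lzo,qovby] add [mouv,rfhr,mrrxh] -> 10 lines: jtccw xqbn sftn abh fcnb mouv rfhr mrrxh zrt mjddf
Hunk 2: at line 2 remove [abh] add [wgkgx] -> 10 lines: jtccw xqbn sftn wgkgx fcnb mouv rfhr mrrxh zrt mjddf
Hunk 3: at line 1 remove [sftn] add [uio,hem] -> 11 lines: jtccw xqbn uio hem wgkgx fcnb mouv rfhr mrrxh zrt mjddf
Hunk 4: at line 2 remove [uio,hem,wgkgx] add [ybfw] -> 9 lines: jtccw xqbn ybfw fcnb mouv rfhr mrrxh zrt mjddf
Hunk 5: at line 4 remove [rfhr] add [uzayy,gxosa] -> 10 lines: jtccw xqbn ybfw fcnb mouv uzayy gxosa mrrxh zrt mjddf
Hunk 6: at line 1 remove [xqbn,ybfw,fcnb] add [rgmyg,ggpkm] -> 9 lines: jtccw rgmyg ggpkm mouv uzayy gxosa mrrxh zrt mjddf
Final line count: 9

Answer: 9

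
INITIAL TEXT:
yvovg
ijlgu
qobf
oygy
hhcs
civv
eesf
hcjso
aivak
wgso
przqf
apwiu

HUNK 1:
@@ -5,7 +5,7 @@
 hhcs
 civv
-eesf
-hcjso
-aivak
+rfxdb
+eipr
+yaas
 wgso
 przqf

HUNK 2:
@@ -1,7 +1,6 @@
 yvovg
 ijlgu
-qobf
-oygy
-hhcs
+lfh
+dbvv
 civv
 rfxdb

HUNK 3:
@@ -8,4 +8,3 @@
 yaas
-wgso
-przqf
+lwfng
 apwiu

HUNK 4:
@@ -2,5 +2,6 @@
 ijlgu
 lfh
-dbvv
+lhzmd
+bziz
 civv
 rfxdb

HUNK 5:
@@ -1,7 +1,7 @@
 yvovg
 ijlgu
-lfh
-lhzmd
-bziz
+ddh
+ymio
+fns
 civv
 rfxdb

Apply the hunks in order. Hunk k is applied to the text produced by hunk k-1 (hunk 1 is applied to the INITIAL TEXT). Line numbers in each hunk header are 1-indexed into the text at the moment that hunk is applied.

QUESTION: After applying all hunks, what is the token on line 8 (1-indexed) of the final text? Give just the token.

Answer: eipr

Derivation:
Hunk 1: at line 5 remove [eesf,hcjso,aivak] add [rfxdb,eipr,yaas] -> 12 lines: yvovg ijlgu qobf oygy hhcs civv rfxdb eipr yaas wgso przqf apwiu
Hunk 2: at line 1 remove [qobf,oygy,hhcs] add [lfh,dbvv] -> 11 lines: yvovg ijlgu lfh dbvv civv rfxdb eipr yaas wgso przqf apwiu
Hunk 3: at line 8 remove [wgso,przqf] add [lwfng] -> 10 lines: yvovg ijlgu lfh dbvv civv rfxdb eipr yaas lwfng apwiu
Hunk 4: at line 2 remove [dbvv] add [lhzmd,bziz] -> 11 lines: yvovg ijlgu lfh lhzmd bziz civv rfxdb eipr yaas lwfng apwiu
Hunk 5: at line 1 remove [lfh,lhzmd,bziz] add [ddh,ymio,fns] -> 11 lines: yvovg ijlgu ddh ymio fns civv rfxdb eipr yaas lwfng apwiu
Final line 8: eipr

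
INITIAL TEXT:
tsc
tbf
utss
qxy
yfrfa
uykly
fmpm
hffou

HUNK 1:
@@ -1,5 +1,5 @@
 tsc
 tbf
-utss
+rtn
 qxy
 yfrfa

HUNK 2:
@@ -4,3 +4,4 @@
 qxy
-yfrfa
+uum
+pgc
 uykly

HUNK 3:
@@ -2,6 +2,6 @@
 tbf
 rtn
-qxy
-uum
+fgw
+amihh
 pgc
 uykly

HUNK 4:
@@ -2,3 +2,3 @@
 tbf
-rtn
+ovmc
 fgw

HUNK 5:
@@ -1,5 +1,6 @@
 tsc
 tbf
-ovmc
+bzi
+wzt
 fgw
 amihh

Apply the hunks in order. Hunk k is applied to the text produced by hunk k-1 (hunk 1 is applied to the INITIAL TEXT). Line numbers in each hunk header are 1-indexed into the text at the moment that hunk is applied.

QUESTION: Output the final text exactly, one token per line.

Answer: tsc
tbf
bzi
wzt
fgw
amihh
pgc
uykly
fmpm
hffou

Derivation:
Hunk 1: at line 1 remove [utss] add [rtn] -> 8 lines: tsc tbf rtn qxy yfrfa uykly fmpm hffou
Hunk 2: at line 4 remove [yfrfa] add [uum,pgc] -> 9 lines: tsc tbf rtn qxy uum pgc uykly fmpm hffou
Hunk 3: at line 2 remove [qxy,uum] add [fgw,amihh] -> 9 lines: tsc tbf rtn fgw amihh pgc uykly fmpm hffou
Hunk 4: at line 2 remove [rtn] add [ovmc] -> 9 lines: tsc tbf ovmc fgw amihh pgc uykly fmpm hffou
Hunk 5: at line 1 remove [ovmc] add [bzi,wzt] -> 10 lines: tsc tbf bzi wzt fgw amihh pgc uykly fmpm hffou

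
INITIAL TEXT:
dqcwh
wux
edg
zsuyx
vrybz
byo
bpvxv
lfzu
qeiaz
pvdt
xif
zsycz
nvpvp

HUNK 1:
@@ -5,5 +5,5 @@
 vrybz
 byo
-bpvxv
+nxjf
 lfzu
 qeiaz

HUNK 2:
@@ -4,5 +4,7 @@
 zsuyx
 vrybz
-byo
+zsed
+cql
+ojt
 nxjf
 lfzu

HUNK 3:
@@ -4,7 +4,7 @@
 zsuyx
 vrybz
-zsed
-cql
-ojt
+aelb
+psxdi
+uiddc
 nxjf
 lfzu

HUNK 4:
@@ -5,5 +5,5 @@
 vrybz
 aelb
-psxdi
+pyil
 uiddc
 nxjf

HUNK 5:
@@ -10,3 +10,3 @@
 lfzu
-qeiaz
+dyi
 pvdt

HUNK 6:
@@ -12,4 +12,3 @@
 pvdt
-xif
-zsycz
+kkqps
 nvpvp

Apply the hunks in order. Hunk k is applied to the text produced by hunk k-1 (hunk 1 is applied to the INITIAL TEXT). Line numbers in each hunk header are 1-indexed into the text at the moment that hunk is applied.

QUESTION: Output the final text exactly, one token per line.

Answer: dqcwh
wux
edg
zsuyx
vrybz
aelb
pyil
uiddc
nxjf
lfzu
dyi
pvdt
kkqps
nvpvp

Derivation:
Hunk 1: at line 5 remove [bpvxv] add [nxjf] -> 13 lines: dqcwh wux edg zsuyx vrybz byo nxjf lfzu qeiaz pvdt xif zsycz nvpvp
Hunk 2: at line 4 remove [byo] add [zsed,cql,ojt] -> 15 lines: dqcwh wux edg zsuyx vrybz zsed cql ojt nxjf lfzu qeiaz pvdt xif zsycz nvpvp
Hunk 3: at line 4 remove [zsed,cql,ojt] add [aelb,psxdi,uiddc] -> 15 lines: dqcwh wux edg zsuyx vrybz aelb psxdi uiddc nxjf lfzu qeiaz pvdt xif zsycz nvpvp
Hunk 4: at line 5 remove [psxdi] add [pyil] -> 15 lines: dqcwh wux edg zsuyx vrybz aelb pyil uiddc nxjf lfzu qeiaz pvdt xif zsycz nvpvp
Hunk 5: at line 10 remove [qeiaz] add [dyi] -> 15 lines: dqcwh wux edg zsuyx vrybz aelb pyil uiddc nxjf lfzu dyi pvdt xif zsycz nvpvp
Hunk 6: at line 12 remove [xif,zsycz] add [kkqps] -> 14 lines: dqcwh wux edg zsuyx vrybz aelb pyil uiddc nxjf lfzu dyi pvdt kkqps nvpvp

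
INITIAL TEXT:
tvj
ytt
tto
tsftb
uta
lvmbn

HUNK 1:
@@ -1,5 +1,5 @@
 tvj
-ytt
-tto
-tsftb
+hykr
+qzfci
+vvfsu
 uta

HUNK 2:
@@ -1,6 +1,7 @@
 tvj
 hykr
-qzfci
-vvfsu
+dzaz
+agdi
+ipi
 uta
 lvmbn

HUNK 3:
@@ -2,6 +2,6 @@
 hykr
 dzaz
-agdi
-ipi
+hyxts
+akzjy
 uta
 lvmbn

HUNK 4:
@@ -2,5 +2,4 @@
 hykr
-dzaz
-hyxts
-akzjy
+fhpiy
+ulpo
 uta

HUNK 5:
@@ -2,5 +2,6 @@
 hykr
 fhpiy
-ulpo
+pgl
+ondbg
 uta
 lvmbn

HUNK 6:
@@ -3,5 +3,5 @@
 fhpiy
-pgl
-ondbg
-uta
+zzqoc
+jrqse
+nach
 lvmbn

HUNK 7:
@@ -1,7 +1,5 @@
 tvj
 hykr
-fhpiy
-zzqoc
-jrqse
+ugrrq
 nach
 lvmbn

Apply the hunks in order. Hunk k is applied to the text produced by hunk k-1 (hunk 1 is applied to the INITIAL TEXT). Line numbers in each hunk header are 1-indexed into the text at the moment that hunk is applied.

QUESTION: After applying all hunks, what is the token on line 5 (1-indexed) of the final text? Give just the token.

Hunk 1: at line 1 remove [ytt,tto,tsftb] add [hykr,qzfci,vvfsu] -> 6 lines: tvj hykr qzfci vvfsu uta lvmbn
Hunk 2: at line 1 remove [qzfci,vvfsu] add [dzaz,agdi,ipi] -> 7 lines: tvj hykr dzaz agdi ipi uta lvmbn
Hunk 3: at line 2 remove [agdi,ipi] add [hyxts,akzjy] -> 7 lines: tvj hykr dzaz hyxts akzjy uta lvmbn
Hunk 4: at line 2 remove [dzaz,hyxts,akzjy] add [fhpiy,ulpo] -> 6 lines: tvj hykr fhpiy ulpo uta lvmbn
Hunk 5: at line 2 remove [ulpo] add [pgl,ondbg] -> 7 lines: tvj hykr fhpiy pgl ondbg uta lvmbn
Hunk 6: at line 3 remove [pgl,ondbg,uta] add [zzqoc,jrqse,nach] -> 7 lines: tvj hykr fhpiy zzqoc jrqse nach lvmbn
Hunk 7: at line 1 remove [fhpiy,zzqoc,jrqse] add [ugrrq] -> 5 lines: tvj hykr ugrrq nach lvmbn
Final line 5: lvmbn

Answer: lvmbn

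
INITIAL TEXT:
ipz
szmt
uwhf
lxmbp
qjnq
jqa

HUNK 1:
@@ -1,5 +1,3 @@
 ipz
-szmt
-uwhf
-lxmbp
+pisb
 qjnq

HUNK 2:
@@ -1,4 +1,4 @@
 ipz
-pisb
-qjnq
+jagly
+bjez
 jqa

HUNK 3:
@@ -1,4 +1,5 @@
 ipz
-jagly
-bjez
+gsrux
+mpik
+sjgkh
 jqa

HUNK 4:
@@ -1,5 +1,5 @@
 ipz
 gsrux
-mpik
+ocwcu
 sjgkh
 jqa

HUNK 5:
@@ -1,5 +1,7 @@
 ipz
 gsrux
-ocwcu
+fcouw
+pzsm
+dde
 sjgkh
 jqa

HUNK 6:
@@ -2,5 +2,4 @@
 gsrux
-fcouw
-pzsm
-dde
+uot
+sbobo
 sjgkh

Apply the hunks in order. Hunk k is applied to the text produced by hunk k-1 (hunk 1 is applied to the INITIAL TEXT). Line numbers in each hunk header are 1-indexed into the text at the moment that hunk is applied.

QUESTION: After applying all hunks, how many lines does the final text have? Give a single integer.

Answer: 6

Derivation:
Hunk 1: at line 1 remove [szmt,uwhf,lxmbp] add [pisb] -> 4 lines: ipz pisb qjnq jqa
Hunk 2: at line 1 remove [pisb,qjnq] add [jagly,bjez] -> 4 lines: ipz jagly bjez jqa
Hunk 3: at line 1 remove [jagly,bjez] add [gsrux,mpik,sjgkh] -> 5 lines: ipz gsrux mpik sjgkh jqa
Hunk 4: at line 1 remove [mpik] add [ocwcu] -> 5 lines: ipz gsrux ocwcu sjgkh jqa
Hunk 5: at line 1 remove [ocwcu] add [fcouw,pzsm,dde] -> 7 lines: ipz gsrux fcouw pzsm dde sjgkh jqa
Hunk 6: at line 2 remove [fcouw,pzsm,dde] add [uot,sbobo] -> 6 lines: ipz gsrux uot sbobo sjgkh jqa
Final line count: 6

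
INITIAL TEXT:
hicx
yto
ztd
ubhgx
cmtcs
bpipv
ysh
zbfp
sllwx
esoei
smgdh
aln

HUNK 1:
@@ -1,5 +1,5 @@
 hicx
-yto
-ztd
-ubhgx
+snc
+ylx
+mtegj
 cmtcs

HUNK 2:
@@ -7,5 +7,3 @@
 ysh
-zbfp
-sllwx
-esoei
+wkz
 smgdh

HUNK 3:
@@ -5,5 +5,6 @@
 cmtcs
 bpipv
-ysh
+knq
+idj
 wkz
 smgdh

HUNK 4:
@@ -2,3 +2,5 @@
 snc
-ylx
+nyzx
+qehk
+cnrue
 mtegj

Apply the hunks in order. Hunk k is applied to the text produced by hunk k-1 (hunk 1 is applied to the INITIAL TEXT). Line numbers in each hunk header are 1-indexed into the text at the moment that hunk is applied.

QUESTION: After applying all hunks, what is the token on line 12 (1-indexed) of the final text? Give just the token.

Answer: smgdh

Derivation:
Hunk 1: at line 1 remove [yto,ztd,ubhgx] add [snc,ylx,mtegj] -> 12 lines: hicx snc ylx mtegj cmtcs bpipv ysh zbfp sllwx esoei smgdh aln
Hunk 2: at line 7 remove [zbfp,sllwx,esoei] add [wkz] -> 10 lines: hicx snc ylx mtegj cmtcs bpipv ysh wkz smgdh aln
Hunk 3: at line 5 remove [ysh] add [knq,idj] -> 11 lines: hicx snc ylx mtegj cmtcs bpipv knq idj wkz smgdh aln
Hunk 4: at line 2 remove [ylx] add [nyzx,qehk,cnrue] -> 13 lines: hicx snc nyzx qehk cnrue mtegj cmtcs bpipv knq idj wkz smgdh aln
Final line 12: smgdh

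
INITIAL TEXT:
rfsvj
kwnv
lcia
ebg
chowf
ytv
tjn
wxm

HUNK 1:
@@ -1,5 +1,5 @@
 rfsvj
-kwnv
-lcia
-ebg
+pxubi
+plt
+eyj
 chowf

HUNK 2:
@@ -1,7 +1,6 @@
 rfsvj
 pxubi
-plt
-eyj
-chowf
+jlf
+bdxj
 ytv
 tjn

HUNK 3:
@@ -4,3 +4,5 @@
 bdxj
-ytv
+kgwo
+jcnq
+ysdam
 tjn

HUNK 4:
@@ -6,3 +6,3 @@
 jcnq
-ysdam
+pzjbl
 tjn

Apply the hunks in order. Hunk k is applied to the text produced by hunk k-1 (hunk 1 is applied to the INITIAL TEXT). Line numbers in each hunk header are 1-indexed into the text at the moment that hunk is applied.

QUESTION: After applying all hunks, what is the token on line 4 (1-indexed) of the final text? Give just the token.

Hunk 1: at line 1 remove [kwnv,lcia,ebg] add [pxubi,plt,eyj] -> 8 lines: rfsvj pxubi plt eyj chowf ytv tjn wxm
Hunk 2: at line 1 remove [plt,eyj,chowf] add [jlf,bdxj] -> 7 lines: rfsvj pxubi jlf bdxj ytv tjn wxm
Hunk 3: at line 4 remove [ytv] add [kgwo,jcnq,ysdam] -> 9 lines: rfsvj pxubi jlf bdxj kgwo jcnq ysdam tjn wxm
Hunk 4: at line 6 remove [ysdam] add [pzjbl] -> 9 lines: rfsvj pxubi jlf bdxj kgwo jcnq pzjbl tjn wxm
Final line 4: bdxj

Answer: bdxj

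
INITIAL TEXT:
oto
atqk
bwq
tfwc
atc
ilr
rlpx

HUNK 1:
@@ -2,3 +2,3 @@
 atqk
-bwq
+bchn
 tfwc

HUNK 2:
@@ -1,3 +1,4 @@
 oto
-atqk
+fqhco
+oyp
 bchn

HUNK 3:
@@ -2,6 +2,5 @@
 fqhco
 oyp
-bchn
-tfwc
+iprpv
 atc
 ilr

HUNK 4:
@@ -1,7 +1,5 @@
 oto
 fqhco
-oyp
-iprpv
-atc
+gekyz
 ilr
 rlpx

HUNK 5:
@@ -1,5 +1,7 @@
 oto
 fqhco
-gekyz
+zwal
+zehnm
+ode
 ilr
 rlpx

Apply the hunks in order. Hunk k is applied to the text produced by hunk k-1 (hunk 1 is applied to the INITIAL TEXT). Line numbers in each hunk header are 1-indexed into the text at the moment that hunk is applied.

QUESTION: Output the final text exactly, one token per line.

Answer: oto
fqhco
zwal
zehnm
ode
ilr
rlpx

Derivation:
Hunk 1: at line 2 remove [bwq] add [bchn] -> 7 lines: oto atqk bchn tfwc atc ilr rlpx
Hunk 2: at line 1 remove [atqk] add [fqhco,oyp] -> 8 lines: oto fqhco oyp bchn tfwc atc ilr rlpx
Hunk 3: at line 2 remove [bchn,tfwc] add [iprpv] -> 7 lines: oto fqhco oyp iprpv atc ilr rlpx
Hunk 4: at line 1 remove [oyp,iprpv,atc] add [gekyz] -> 5 lines: oto fqhco gekyz ilr rlpx
Hunk 5: at line 1 remove [gekyz] add [zwal,zehnm,ode] -> 7 lines: oto fqhco zwal zehnm ode ilr rlpx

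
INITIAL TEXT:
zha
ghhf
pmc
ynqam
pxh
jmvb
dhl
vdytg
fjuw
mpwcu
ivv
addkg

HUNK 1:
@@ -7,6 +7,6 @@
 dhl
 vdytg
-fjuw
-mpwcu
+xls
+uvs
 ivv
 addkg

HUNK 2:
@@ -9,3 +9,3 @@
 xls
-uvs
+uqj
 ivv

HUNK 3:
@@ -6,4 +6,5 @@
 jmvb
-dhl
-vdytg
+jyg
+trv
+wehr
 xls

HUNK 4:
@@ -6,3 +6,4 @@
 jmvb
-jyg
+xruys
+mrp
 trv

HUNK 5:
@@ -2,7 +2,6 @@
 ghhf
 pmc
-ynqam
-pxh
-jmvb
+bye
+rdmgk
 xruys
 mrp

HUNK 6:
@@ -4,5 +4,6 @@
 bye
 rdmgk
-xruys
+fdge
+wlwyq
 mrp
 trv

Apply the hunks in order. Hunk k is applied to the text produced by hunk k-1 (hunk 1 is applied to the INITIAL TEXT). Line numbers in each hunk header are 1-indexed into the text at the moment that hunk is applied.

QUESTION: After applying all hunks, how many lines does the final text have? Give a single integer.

Answer: 14

Derivation:
Hunk 1: at line 7 remove [fjuw,mpwcu] add [xls,uvs] -> 12 lines: zha ghhf pmc ynqam pxh jmvb dhl vdytg xls uvs ivv addkg
Hunk 2: at line 9 remove [uvs] add [uqj] -> 12 lines: zha ghhf pmc ynqam pxh jmvb dhl vdytg xls uqj ivv addkg
Hunk 3: at line 6 remove [dhl,vdytg] add [jyg,trv,wehr] -> 13 lines: zha ghhf pmc ynqam pxh jmvb jyg trv wehr xls uqj ivv addkg
Hunk 4: at line 6 remove [jyg] add [xruys,mrp] -> 14 lines: zha ghhf pmc ynqam pxh jmvb xruys mrp trv wehr xls uqj ivv addkg
Hunk 5: at line 2 remove [ynqam,pxh,jmvb] add [bye,rdmgk] -> 13 lines: zha ghhf pmc bye rdmgk xruys mrp trv wehr xls uqj ivv addkg
Hunk 6: at line 4 remove [xruys] add [fdge,wlwyq] -> 14 lines: zha ghhf pmc bye rdmgk fdge wlwyq mrp trv wehr xls uqj ivv addkg
Final line count: 14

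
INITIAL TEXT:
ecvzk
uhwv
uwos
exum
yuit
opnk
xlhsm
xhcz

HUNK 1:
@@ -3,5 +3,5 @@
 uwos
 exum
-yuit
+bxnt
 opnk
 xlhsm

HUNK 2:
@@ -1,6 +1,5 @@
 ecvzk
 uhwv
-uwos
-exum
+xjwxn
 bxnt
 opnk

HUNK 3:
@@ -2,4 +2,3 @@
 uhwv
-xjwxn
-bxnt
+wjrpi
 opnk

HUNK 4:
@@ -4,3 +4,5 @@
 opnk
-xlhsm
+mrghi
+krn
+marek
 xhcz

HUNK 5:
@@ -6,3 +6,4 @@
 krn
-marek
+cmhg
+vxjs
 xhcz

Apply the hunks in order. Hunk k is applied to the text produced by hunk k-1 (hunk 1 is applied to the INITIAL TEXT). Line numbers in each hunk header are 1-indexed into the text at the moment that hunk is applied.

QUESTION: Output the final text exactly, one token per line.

Answer: ecvzk
uhwv
wjrpi
opnk
mrghi
krn
cmhg
vxjs
xhcz

Derivation:
Hunk 1: at line 3 remove [yuit] add [bxnt] -> 8 lines: ecvzk uhwv uwos exum bxnt opnk xlhsm xhcz
Hunk 2: at line 1 remove [uwos,exum] add [xjwxn] -> 7 lines: ecvzk uhwv xjwxn bxnt opnk xlhsm xhcz
Hunk 3: at line 2 remove [xjwxn,bxnt] add [wjrpi] -> 6 lines: ecvzk uhwv wjrpi opnk xlhsm xhcz
Hunk 4: at line 4 remove [xlhsm] add [mrghi,krn,marek] -> 8 lines: ecvzk uhwv wjrpi opnk mrghi krn marek xhcz
Hunk 5: at line 6 remove [marek] add [cmhg,vxjs] -> 9 lines: ecvzk uhwv wjrpi opnk mrghi krn cmhg vxjs xhcz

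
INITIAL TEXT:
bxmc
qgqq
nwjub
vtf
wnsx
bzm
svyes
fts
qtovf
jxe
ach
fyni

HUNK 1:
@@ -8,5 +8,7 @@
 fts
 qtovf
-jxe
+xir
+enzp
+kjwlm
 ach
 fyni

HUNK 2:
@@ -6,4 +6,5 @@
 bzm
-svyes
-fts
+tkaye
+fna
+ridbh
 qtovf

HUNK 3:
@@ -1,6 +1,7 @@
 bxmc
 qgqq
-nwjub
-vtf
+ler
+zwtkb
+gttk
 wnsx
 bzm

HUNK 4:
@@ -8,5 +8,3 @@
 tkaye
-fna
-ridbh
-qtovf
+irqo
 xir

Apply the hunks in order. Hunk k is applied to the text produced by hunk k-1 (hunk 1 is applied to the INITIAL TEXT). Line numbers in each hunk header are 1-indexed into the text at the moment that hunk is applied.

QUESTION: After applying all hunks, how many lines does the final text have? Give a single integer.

Hunk 1: at line 8 remove [jxe] add [xir,enzp,kjwlm] -> 14 lines: bxmc qgqq nwjub vtf wnsx bzm svyes fts qtovf xir enzp kjwlm ach fyni
Hunk 2: at line 6 remove [svyes,fts] add [tkaye,fna,ridbh] -> 15 lines: bxmc qgqq nwjub vtf wnsx bzm tkaye fna ridbh qtovf xir enzp kjwlm ach fyni
Hunk 3: at line 1 remove [nwjub,vtf] add [ler,zwtkb,gttk] -> 16 lines: bxmc qgqq ler zwtkb gttk wnsx bzm tkaye fna ridbh qtovf xir enzp kjwlm ach fyni
Hunk 4: at line 8 remove [fna,ridbh,qtovf] add [irqo] -> 14 lines: bxmc qgqq ler zwtkb gttk wnsx bzm tkaye irqo xir enzp kjwlm ach fyni
Final line count: 14

Answer: 14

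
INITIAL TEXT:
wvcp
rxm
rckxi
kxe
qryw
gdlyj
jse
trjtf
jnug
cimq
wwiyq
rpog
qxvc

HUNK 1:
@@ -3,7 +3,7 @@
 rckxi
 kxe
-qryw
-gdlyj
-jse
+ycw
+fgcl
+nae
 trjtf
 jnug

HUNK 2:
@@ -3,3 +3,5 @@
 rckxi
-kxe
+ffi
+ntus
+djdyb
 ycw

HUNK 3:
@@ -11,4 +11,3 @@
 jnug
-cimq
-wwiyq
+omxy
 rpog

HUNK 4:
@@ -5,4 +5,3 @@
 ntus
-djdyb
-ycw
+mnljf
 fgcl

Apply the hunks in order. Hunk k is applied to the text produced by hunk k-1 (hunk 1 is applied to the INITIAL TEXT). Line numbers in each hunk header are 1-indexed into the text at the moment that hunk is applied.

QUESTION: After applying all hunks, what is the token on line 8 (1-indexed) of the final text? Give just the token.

Hunk 1: at line 3 remove [qryw,gdlyj,jse] add [ycw,fgcl,nae] -> 13 lines: wvcp rxm rckxi kxe ycw fgcl nae trjtf jnug cimq wwiyq rpog qxvc
Hunk 2: at line 3 remove [kxe] add [ffi,ntus,djdyb] -> 15 lines: wvcp rxm rckxi ffi ntus djdyb ycw fgcl nae trjtf jnug cimq wwiyq rpog qxvc
Hunk 3: at line 11 remove [cimq,wwiyq] add [omxy] -> 14 lines: wvcp rxm rckxi ffi ntus djdyb ycw fgcl nae trjtf jnug omxy rpog qxvc
Hunk 4: at line 5 remove [djdyb,ycw] add [mnljf] -> 13 lines: wvcp rxm rckxi ffi ntus mnljf fgcl nae trjtf jnug omxy rpog qxvc
Final line 8: nae

Answer: nae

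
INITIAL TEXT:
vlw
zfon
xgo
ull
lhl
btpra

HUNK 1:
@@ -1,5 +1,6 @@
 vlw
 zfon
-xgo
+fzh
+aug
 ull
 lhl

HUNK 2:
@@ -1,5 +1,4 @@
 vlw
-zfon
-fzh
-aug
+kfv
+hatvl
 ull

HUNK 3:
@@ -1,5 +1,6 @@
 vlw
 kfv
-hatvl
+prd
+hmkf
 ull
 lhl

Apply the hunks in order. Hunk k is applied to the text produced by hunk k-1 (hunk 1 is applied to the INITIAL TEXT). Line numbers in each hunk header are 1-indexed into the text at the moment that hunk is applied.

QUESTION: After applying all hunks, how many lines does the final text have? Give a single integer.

Answer: 7

Derivation:
Hunk 1: at line 1 remove [xgo] add [fzh,aug] -> 7 lines: vlw zfon fzh aug ull lhl btpra
Hunk 2: at line 1 remove [zfon,fzh,aug] add [kfv,hatvl] -> 6 lines: vlw kfv hatvl ull lhl btpra
Hunk 3: at line 1 remove [hatvl] add [prd,hmkf] -> 7 lines: vlw kfv prd hmkf ull lhl btpra
Final line count: 7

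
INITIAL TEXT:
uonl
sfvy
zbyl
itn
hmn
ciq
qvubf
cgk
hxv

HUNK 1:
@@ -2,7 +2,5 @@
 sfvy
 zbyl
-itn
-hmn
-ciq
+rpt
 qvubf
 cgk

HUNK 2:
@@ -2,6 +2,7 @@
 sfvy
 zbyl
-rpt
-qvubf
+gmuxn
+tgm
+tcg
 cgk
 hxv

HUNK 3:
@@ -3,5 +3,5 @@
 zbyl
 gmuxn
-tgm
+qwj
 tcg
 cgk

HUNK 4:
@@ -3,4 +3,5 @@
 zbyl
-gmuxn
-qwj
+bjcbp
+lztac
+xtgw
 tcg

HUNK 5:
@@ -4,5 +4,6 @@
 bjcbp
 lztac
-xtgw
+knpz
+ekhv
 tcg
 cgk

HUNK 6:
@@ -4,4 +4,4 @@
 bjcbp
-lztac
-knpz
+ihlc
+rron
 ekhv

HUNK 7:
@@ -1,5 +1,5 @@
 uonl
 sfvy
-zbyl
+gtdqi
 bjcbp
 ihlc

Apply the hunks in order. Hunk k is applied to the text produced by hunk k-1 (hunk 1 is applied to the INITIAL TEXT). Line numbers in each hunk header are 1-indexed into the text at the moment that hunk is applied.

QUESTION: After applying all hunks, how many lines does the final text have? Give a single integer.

Answer: 10

Derivation:
Hunk 1: at line 2 remove [itn,hmn,ciq] add [rpt] -> 7 lines: uonl sfvy zbyl rpt qvubf cgk hxv
Hunk 2: at line 2 remove [rpt,qvubf] add [gmuxn,tgm,tcg] -> 8 lines: uonl sfvy zbyl gmuxn tgm tcg cgk hxv
Hunk 3: at line 3 remove [tgm] add [qwj] -> 8 lines: uonl sfvy zbyl gmuxn qwj tcg cgk hxv
Hunk 4: at line 3 remove [gmuxn,qwj] add [bjcbp,lztac,xtgw] -> 9 lines: uonl sfvy zbyl bjcbp lztac xtgw tcg cgk hxv
Hunk 5: at line 4 remove [xtgw] add [knpz,ekhv] -> 10 lines: uonl sfvy zbyl bjcbp lztac knpz ekhv tcg cgk hxv
Hunk 6: at line 4 remove [lztac,knpz] add [ihlc,rron] -> 10 lines: uonl sfvy zbyl bjcbp ihlc rron ekhv tcg cgk hxv
Hunk 7: at line 1 remove [zbyl] add [gtdqi] -> 10 lines: uonl sfvy gtdqi bjcbp ihlc rron ekhv tcg cgk hxv
Final line count: 10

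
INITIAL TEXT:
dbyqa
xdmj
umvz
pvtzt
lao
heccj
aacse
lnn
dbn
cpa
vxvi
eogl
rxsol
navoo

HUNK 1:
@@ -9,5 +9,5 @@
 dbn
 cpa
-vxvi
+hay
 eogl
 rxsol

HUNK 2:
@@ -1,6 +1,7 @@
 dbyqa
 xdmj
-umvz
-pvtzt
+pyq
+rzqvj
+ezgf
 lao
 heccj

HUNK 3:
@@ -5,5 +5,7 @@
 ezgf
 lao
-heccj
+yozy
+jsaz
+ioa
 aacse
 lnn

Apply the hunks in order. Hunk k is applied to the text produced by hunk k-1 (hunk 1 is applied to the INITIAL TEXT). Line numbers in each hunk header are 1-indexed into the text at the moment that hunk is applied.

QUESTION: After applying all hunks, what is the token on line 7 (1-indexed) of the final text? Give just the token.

Answer: yozy

Derivation:
Hunk 1: at line 9 remove [vxvi] add [hay] -> 14 lines: dbyqa xdmj umvz pvtzt lao heccj aacse lnn dbn cpa hay eogl rxsol navoo
Hunk 2: at line 1 remove [umvz,pvtzt] add [pyq,rzqvj,ezgf] -> 15 lines: dbyqa xdmj pyq rzqvj ezgf lao heccj aacse lnn dbn cpa hay eogl rxsol navoo
Hunk 3: at line 5 remove [heccj] add [yozy,jsaz,ioa] -> 17 lines: dbyqa xdmj pyq rzqvj ezgf lao yozy jsaz ioa aacse lnn dbn cpa hay eogl rxsol navoo
Final line 7: yozy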